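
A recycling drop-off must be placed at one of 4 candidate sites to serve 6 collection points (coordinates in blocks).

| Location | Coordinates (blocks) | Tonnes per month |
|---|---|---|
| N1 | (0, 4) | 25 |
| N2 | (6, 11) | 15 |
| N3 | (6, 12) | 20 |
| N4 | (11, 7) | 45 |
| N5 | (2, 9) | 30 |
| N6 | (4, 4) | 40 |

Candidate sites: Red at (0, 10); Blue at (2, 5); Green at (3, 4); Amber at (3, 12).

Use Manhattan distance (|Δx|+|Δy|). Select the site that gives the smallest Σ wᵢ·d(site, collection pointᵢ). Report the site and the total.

Total weighted distance at each candidate:
  Red (0, 10): total = 1535
  Blue (2, 5): total = 1180
  Green (3, 4): total = 1160
  Amber (3, 12): total = 1460
Minimum is at Green with total 1160 blocks.

Green, total 1160 blocks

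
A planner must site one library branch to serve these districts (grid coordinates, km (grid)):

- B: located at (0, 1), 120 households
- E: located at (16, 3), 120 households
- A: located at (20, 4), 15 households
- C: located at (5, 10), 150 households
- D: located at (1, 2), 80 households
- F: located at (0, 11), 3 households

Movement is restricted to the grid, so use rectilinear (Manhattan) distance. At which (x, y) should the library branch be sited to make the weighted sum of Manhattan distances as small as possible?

Manhattan distance separates: Σwᵢ(|x−xᵢ|+|y−yᵢ|) = Σwᵢ|x−xᵢ| + Σwᵢ|y−yᵢ|, so x and y are optimised independently as 1-D weighted medians.
Total weight W = 488; half = 244.
x-coordinate, sorted with cumulative weight:
  x=0 (B, w=120) cum 120
  x=0 (F, w=3) cum 123
  x=1 (D, w=80) cum 203
  x=5 (C, w=150) cum 353  ← median
  x=16 (E, w=120) cum 473
  x=20 (A, w=15) cum 488
⇒ x* = 5
y-coordinate, sorted with cumulative weight:
  y=1 (B, w=120) cum 120
  y=2 (D, w=80) cum 200
  y=3 (E, w=120) cum 320  ← median
  y=4 (A, w=15) cum 335
  y=10 (C, w=150) cum 485
  y=11 (F, w=3) cum 488
⇒ y* = 3

(5, 3)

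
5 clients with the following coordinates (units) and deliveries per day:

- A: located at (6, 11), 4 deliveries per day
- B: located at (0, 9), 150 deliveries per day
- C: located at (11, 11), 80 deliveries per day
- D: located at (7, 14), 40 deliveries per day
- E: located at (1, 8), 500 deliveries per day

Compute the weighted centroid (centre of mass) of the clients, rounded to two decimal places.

(2.18, 8.83)

The minimiser of Σwᵢ‖p−pᵢ‖² is the weighted centroid p* = (Σwᵢpᵢ)/(Σwᵢ).
Σwᵢ = 774.
Σwᵢxᵢ = 4·6 + 150·0 + 80·11 + 40·7 + 500·1 = 1684.
Σwᵢyᵢ = 4·11 + 150·9 + 80·11 + 40·14 + 500·8 = 6834.
x* = 1684/774 = 2.18, y* = 6834/774 = 8.83.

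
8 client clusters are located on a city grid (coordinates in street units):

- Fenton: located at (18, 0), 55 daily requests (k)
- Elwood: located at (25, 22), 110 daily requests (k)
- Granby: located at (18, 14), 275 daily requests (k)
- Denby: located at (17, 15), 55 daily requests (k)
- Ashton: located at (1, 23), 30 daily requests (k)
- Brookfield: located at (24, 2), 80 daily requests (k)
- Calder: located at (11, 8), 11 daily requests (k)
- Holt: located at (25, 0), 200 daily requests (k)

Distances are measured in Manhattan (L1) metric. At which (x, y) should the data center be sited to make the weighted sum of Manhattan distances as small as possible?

(18, 14)

Manhattan distance separates: Σwᵢ(|x−xᵢ|+|y−yᵢ|) = Σwᵢ|x−xᵢ| + Σwᵢ|y−yᵢ|, so x and y are optimised independently as 1-D weighted medians.
Total weight W = 816; half = 408.
x-coordinate, sorted with cumulative weight:
  x=1 (Ashton, w=30) cum 30
  x=11 (Calder, w=11) cum 41
  x=17 (Denby, w=55) cum 96
  x=18 (Fenton, w=55) cum 151
  x=18 (Granby, w=275) cum 426  ← median
  x=24 (Brookfield, w=80) cum 506
  x=25 (Elwood, w=110) cum 616
  x=25 (Holt, w=200) cum 816
⇒ x* = 18
y-coordinate, sorted with cumulative weight:
  y=0 (Fenton, w=55) cum 55
  y=0 (Holt, w=200) cum 255
  y=2 (Brookfield, w=80) cum 335
  y=8 (Calder, w=11) cum 346
  y=14 (Granby, w=275) cum 621  ← median
  y=15 (Denby, w=55) cum 676
  y=22 (Elwood, w=110) cum 786
  y=23 (Ashton, w=30) cum 816
⇒ y* = 14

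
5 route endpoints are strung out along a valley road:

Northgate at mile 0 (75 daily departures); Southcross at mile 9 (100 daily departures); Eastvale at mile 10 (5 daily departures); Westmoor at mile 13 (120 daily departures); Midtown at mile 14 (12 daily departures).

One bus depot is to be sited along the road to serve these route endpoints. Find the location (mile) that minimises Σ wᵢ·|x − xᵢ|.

x = 9

For a sum of weighted absolute distances on a line, the optimum is the weighted median (not the mean). Total weight W = 312; half-weight = 156.
Sort by position and accumulate weight:
  mile 0 (Northgate, w=75) → cum 75
  mile 9 (Southcross, w=100) → cum 175  ≥ 156 → median here
  mile 10 (Eastvale, w=5) → cum 180
  mile 13 (Westmoor, w=120) → cum 300
  mile 14 (Midtown, w=12) → cum 312
Optimal location: mile 9.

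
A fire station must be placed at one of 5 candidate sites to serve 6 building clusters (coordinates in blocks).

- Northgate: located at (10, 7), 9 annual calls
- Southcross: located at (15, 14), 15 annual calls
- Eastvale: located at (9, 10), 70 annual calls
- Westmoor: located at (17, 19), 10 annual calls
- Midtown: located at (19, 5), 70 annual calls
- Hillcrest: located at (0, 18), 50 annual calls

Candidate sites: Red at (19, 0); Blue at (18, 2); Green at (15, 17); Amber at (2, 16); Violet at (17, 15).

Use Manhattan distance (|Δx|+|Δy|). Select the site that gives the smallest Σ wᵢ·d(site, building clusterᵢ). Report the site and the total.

Total weighted distance at each candidate:
  Red (19, 0): total = 4224
  Blue (18, 2): total = 3692
  Green (15, 17): total = 3050
  Amber (2, 16): total = 3628
  Violet (17, 15): total = 2970
Minimum is at Violet with total 2970 blocks.

Violet, total 2970 blocks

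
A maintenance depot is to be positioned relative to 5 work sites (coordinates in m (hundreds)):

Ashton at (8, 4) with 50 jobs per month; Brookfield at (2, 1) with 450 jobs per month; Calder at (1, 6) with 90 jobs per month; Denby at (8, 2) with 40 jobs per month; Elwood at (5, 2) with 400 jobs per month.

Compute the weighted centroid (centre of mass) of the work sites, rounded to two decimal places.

(3.60, 2.01)

The minimiser of Σwᵢ‖p−pᵢ‖² is the weighted centroid p* = (Σwᵢpᵢ)/(Σwᵢ).
Σwᵢ = 1030.
Σwᵢxᵢ = 50·8 + 450·2 + 90·1 + 40·8 + 400·5 = 3710.
Σwᵢyᵢ = 50·4 + 450·1 + 90·6 + 40·2 + 400·2 = 2070.
x* = 3710/1030 = 3.60, y* = 2070/1030 = 2.01.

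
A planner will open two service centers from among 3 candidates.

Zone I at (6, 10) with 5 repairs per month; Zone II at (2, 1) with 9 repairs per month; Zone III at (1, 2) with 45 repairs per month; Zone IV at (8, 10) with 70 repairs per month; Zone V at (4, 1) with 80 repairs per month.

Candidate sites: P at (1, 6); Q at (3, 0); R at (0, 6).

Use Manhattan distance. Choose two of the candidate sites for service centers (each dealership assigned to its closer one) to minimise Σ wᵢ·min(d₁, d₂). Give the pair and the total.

Evaluate every pair (each demand assigned to the nearer of the two):
  {P, Q}: total = 1173
  {Q, R}: total = 1248
  {P, R}: total = 1689
Best pair: {P, Q} with total 1173.

{P, Q}, total 1173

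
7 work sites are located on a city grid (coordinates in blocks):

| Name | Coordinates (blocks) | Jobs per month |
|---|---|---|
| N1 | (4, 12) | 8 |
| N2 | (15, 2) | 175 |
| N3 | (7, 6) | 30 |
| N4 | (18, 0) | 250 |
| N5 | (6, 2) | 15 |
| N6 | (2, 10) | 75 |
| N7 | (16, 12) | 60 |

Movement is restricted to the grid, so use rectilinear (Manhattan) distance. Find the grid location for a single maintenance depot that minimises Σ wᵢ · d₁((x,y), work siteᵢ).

(16, 2)

Manhattan distance separates: Σwᵢ(|x−xᵢ|+|y−yᵢ|) = Σwᵢ|x−xᵢ| + Σwᵢ|y−yᵢ|, so x and y are optimised independently as 1-D weighted medians.
Total weight W = 613; half = 306.5.
x-coordinate, sorted with cumulative weight:
  x=2 (N6, w=75) cum 75
  x=4 (N1, w=8) cum 83
  x=6 (N5, w=15) cum 98
  x=7 (N3, w=30) cum 128
  x=15 (N2, w=175) cum 303
  x=16 (N7, w=60) cum 363  ← median
  x=18 (N4, w=250) cum 613
⇒ x* = 16
y-coordinate, sorted with cumulative weight:
  y=0 (N4, w=250) cum 250
  y=2 (N2, w=175) cum 425  ← median
  y=2 (N5, w=15) cum 440
  y=6 (N3, w=30) cum 470
  y=10 (N6, w=75) cum 545
  y=12 (N1, w=8) cum 553
  y=12 (N7, w=60) cum 613
⇒ y* = 2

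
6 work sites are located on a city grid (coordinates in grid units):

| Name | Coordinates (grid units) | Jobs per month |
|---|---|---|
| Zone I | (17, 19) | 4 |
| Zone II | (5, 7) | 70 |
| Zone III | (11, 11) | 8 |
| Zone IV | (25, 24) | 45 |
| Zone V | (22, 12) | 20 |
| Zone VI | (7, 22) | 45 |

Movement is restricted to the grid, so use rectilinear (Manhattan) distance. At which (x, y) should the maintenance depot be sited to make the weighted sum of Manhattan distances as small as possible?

Manhattan distance separates: Σwᵢ(|x−xᵢ|+|y−yᵢ|) = Σwᵢ|x−xᵢ| + Σwᵢ|y−yᵢ|, so x and y are optimised independently as 1-D weighted medians.
Total weight W = 192; half = 96.
x-coordinate, sorted with cumulative weight:
  x=5 (Zone II, w=70) cum 70
  x=7 (Zone VI, w=45) cum 115  ← median
  x=11 (Zone III, w=8) cum 123
  x=17 (Zone I, w=4) cum 127
  x=22 (Zone V, w=20) cum 147
  x=25 (Zone IV, w=45) cum 192
⇒ x* = 7
y-coordinate, sorted with cumulative weight:
  y=7 (Zone II, w=70) cum 70
  y=11 (Zone III, w=8) cum 78
  y=12 (Zone V, w=20) cum 98  ← median
  y=19 (Zone I, w=4) cum 102
  y=22 (Zone VI, w=45) cum 147
  y=24 (Zone IV, w=45) cum 192
⇒ y* = 12

(7, 12)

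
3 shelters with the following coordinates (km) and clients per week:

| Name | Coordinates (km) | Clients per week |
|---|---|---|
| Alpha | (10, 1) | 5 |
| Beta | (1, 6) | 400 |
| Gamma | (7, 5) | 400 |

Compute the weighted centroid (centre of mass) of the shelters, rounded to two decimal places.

(4.04, 5.47)

The minimiser of Σwᵢ‖p−pᵢ‖² is the weighted centroid p* = (Σwᵢpᵢ)/(Σwᵢ).
Σwᵢ = 805.
Σwᵢxᵢ = 5·10 + 400·1 + 400·7 = 3250.
Σwᵢyᵢ = 5·1 + 400·6 + 400·5 = 4405.
x* = 3250/805 = 4.04, y* = 4405/805 = 5.47.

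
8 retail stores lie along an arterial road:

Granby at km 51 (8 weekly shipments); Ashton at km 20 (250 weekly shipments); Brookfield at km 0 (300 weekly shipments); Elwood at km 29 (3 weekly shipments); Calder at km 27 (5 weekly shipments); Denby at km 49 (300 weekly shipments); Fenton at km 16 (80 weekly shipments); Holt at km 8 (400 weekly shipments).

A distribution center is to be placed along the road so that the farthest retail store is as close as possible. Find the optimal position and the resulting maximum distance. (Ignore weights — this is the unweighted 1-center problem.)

The 1-center on a line is the midpoint of the two extreme points: leftmost at 0, rightmost at 51.
Optimal location = (0 + 51)/2 = 25.5; maximum distance = (51 − 0)/2 = 25.5.

location 25.5, max distance 25.5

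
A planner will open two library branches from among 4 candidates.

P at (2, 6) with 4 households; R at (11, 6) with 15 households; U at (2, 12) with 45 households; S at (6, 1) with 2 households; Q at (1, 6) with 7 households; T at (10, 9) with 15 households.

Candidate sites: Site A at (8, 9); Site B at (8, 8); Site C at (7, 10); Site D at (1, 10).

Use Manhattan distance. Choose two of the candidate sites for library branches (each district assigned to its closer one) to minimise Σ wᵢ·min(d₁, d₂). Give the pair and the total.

{Site B, Site D}, total 321

Evaluate every pair (each demand assigned to the nearer of the two):
  {Site B, Site D}: total = 321
  {Site A, Site D}: total = 323
  {Site C, Site D}: total = 383
  {Site B, Site C}: total = 548
  {Site A, Site C}: total = 561
  {Site A, Site B}: total = 623
Best pair: {Site B, Site D} with total 321.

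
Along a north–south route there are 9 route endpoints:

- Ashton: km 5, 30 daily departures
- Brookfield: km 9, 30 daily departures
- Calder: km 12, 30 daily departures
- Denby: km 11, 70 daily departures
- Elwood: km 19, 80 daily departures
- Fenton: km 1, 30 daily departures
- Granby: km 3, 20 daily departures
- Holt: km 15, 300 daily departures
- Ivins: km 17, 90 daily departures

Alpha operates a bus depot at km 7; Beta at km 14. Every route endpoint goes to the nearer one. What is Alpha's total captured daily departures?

The indifferent point is the midpoint (7+14)/2 = 10.5; route endpoints left of it (closer to Alpha at 7) go to Alpha, those right go to Beta.
  Fenton at 1 (w=30) → Alpha
  Granby at 3 (w=20) → Alpha
  Ashton at 5 (w=30) → Alpha
  Brookfield at 9 (w=30) → Alpha
  Denby at 11 (w=70) → Beta
  Calder at 12 (w=30) → Beta
  Holt at 15 (w=300) → Beta
  Ivins at 17 (w=90) → Beta
  Elwood at 19 (w=80) → Beta
Alpha captures 110; Beta captures 570.

110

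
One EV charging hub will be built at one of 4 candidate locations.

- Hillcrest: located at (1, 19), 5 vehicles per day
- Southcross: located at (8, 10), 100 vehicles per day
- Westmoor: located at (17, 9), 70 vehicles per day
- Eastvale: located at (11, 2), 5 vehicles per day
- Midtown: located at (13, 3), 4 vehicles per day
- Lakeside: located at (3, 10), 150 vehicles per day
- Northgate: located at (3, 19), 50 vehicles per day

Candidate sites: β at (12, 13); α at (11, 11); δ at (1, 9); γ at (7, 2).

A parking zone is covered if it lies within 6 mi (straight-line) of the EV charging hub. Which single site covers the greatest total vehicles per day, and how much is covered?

Coverage radius r = 6 mi; a point is covered iff (Δx)²+(Δy)² ≤ 6² = 36.
  β (12, 13): covers {Southcross} → 100
  α (11, 11): covers {Southcross} → 100
  δ (1, 9): covers {Lakeside} → 150
  γ (7, 2): covers {Eastvale} → 5
Maximum coverage at δ: 150 vehicles per day.

δ, covering 150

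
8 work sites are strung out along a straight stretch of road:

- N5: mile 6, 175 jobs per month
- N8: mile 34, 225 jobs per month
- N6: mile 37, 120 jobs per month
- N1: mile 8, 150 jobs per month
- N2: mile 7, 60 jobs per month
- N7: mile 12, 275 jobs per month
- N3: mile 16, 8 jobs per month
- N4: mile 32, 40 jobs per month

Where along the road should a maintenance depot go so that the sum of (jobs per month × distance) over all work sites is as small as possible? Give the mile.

x = 12

For a sum of weighted absolute distances on a line, the optimum is the weighted median (not the mean). Total weight W = 1053; half-weight = 526.5.
Sort by position and accumulate weight:
  mile 6 (N5, w=175) → cum 175
  mile 7 (N2, w=60) → cum 235
  mile 8 (N1, w=150) → cum 385
  mile 12 (N7, w=275) → cum 660  ≥ 526.5 → median here
  mile 16 (N3, w=8) → cum 668
  mile 32 (N4, w=40) → cum 708
  mile 34 (N8, w=225) → cum 933
  mile 37 (N6, w=120) → cum 1053
Optimal location: mile 12.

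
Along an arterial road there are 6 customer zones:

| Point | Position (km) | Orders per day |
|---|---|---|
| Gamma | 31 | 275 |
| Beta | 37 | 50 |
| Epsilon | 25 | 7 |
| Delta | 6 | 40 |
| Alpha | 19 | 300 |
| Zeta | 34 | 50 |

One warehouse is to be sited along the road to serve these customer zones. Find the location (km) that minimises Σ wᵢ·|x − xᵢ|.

For a sum of weighted absolute distances on a line, the optimum is the weighted median (not the mean). Total weight W = 722; half-weight = 361.
Sort by position and accumulate weight:
  km 6 (Delta, w=40) → cum 40
  km 19 (Alpha, w=300) → cum 340
  km 25 (Epsilon, w=7) → cum 347
  km 31 (Gamma, w=275) → cum 622  ≥ 361 → median here
  km 34 (Zeta, w=50) → cum 672
  km 37 (Beta, w=50) → cum 722
Optimal location: km 31.

x = 31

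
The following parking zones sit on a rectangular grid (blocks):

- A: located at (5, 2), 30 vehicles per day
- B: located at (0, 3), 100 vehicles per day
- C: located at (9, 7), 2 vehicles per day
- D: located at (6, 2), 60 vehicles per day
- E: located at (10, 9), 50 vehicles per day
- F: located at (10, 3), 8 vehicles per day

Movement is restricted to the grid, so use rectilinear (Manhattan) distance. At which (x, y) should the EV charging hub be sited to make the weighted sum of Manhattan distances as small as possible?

Manhattan distance separates: Σwᵢ(|x−xᵢ|+|y−yᵢ|) = Σwᵢ|x−xᵢ| + Σwᵢ|y−yᵢ|, so x and y are optimised independently as 1-D weighted medians.
Total weight W = 250; half = 125.
x-coordinate, sorted with cumulative weight:
  x=0 (B, w=100) cum 100
  x=5 (A, w=30) cum 130  ← median
  x=6 (D, w=60) cum 190
  x=9 (C, w=2) cum 192
  x=10 (E, w=50) cum 242
  x=10 (F, w=8) cum 250
⇒ x* = 5
y-coordinate, sorted with cumulative weight:
  y=2 (A, w=30) cum 30
  y=2 (D, w=60) cum 90
  y=3 (B, w=100) cum 190  ← median
  y=3 (F, w=8) cum 198
  y=7 (C, w=2) cum 200
  y=9 (E, w=50) cum 250
⇒ y* = 3

(5, 3)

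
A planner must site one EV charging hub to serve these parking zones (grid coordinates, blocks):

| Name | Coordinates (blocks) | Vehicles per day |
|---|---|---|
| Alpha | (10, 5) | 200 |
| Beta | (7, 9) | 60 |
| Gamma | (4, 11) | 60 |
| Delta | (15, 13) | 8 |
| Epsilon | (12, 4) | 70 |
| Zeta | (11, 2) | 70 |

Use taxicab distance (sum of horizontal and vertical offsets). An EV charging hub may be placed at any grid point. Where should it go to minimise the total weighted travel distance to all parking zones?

(10, 5)

Manhattan distance separates: Σwᵢ(|x−xᵢ|+|y−yᵢ|) = Σwᵢ|x−xᵢ| + Σwᵢ|y−yᵢ|, so x and y are optimised independently as 1-D weighted medians.
Total weight W = 468; half = 234.
x-coordinate, sorted with cumulative weight:
  x=4 (Gamma, w=60) cum 60
  x=7 (Beta, w=60) cum 120
  x=10 (Alpha, w=200) cum 320  ← median
  x=11 (Zeta, w=70) cum 390
  x=12 (Epsilon, w=70) cum 460
  x=15 (Delta, w=8) cum 468
⇒ x* = 10
y-coordinate, sorted with cumulative weight:
  y=2 (Zeta, w=70) cum 70
  y=4 (Epsilon, w=70) cum 140
  y=5 (Alpha, w=200) cum 340  ← median
  y=9 (Beta, w=60) cum 400
  y=11 (Gamma, w=60) cum 460
  y=13 (Delta, w=8) cum 468
⇒ y* = 5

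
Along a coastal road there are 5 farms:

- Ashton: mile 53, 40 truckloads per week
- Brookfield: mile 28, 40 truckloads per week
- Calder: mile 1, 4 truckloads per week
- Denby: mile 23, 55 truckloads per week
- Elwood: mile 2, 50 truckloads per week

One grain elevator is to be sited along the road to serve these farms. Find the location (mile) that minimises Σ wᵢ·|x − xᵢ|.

For a sum of weighted absolute distances on a line, the optimum is the weighted median (not the mean). Total weight W = 189; half-weight = 94.5.
Sort by position and accumulate weight:
  mile 1 (Calder, w=4) → cum 4
  mile 2 (Elwood, w=50) → cum 54
  mile 23 (Denby, w=55) → cum 109  ≥ 94.5 → median here
  mile 28 (Brookfield, w=40) → cum 149
  mile 53 (Ashton, w=40) → cum 189
Optimal location: mile 23.

x = 23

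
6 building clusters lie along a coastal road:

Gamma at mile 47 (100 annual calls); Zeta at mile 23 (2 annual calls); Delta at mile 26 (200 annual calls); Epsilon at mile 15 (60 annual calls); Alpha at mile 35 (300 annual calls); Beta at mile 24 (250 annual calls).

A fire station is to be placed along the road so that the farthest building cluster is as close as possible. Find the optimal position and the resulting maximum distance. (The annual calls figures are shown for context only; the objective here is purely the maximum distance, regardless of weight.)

The 1-center on a line is the midpoint of the two extreme points: leftmost at 15, rightmost at 47.
Optimal location = (15 + 47)/2 = 31; maximum distance = (47 − 15)/2 = 16.

location 31, max distance 16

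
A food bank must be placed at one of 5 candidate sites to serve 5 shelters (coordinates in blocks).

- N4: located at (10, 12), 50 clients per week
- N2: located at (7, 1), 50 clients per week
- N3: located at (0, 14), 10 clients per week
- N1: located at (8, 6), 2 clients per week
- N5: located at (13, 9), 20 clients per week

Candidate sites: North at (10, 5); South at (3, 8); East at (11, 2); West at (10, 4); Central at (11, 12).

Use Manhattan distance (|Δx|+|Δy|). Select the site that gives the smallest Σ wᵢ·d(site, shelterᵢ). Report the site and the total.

North, total 1036 blocks

Total weighted distance at each candidate:
  North (10, 5): total = 1036
  South (3, 8): total = 1424
  East (11, 2): total = 1224
  West (10, 4): total = 1068
  Central (11, 12): total = 1048
Minimum is at North with total 1036 blocks.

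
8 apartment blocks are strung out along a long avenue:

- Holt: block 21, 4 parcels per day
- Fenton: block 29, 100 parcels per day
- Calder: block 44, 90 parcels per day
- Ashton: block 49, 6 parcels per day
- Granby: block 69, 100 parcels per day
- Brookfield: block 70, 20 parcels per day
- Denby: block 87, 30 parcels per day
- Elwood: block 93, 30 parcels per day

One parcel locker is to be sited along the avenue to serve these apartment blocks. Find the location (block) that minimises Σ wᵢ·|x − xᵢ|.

For a sum of weighted absolute distances on a line, the optimum is the weighted median (not the mean). Total weight W = 380; half-weight = 190.
Sort by position and accumulate weight:
  block 21 (Holt, w=4) → cum 4
  block 29 (Fenton, w=100) → cum 104
  block 44 (Calder, w=90) → cum 194  ≥ 190 → median here
  block 49 (Ashton, w=6) → cum 200
  block 69 (Granby, w=100) → cum 300
  block 70 (Brookfield, w=20) → cum 320
  block 87 (Denby, w=30) → cum 350
  block 93 (Elwood, w=30) → cum 380
Optimal location: block 44.

x = 44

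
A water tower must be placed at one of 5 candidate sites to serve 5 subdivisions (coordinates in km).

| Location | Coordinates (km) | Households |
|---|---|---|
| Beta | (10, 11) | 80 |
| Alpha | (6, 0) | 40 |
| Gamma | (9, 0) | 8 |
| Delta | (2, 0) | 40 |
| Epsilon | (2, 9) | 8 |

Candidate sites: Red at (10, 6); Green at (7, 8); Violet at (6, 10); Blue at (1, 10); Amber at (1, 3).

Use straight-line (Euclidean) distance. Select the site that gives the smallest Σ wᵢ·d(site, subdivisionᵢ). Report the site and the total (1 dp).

Green, total 1146.0 km

Total weighted distance at each candidate:
  Red (10, 6): total = 1205.5
  Green (7, 8): total = 1146.0
  Violet (6, 10): total = 1277.2
  Blue (1, 10): total = 1687.4
  Amber (1, 3): total = 1440.1
Minimum is at Green with total 1146.0 km.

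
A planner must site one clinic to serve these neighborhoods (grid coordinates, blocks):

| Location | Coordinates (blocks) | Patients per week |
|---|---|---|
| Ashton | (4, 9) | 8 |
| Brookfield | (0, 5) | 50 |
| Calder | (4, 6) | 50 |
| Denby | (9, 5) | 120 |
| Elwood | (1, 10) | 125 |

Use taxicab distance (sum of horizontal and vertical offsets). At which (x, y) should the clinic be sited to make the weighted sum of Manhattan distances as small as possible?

(4, 6)

Manhattan distance separates: Σwᵢ(|x−xᵢ|+|y−yᵢ|) = Σwᵢ|x−xᵢ| + Σwᵢ|y−yᵢ|, so x and y are optimised independently as 1-D weighted medians.
Total weight W = 353; half = 176.5.
x-coordinate, sorted with cumulative weight:
  x=0 (Brookfield, w=50) cum 50
  x=1 (Elwood, w=125) cum 175
  x=4 (Ashton, w=8) cum 183  ← median
  x=4 (Calder, w=50) cum 233
  x=9 (Denby, w=120) cum 353
⇒ x* = 4
y-coordinate, sorted with cumulative weight:
  y=5 (Brookfield, w=50) cum 50
  y=5 (Denby, w=120) cum 170
  y=6 (Calder, w=50) cum 220  ← median
  y=9 (Ashton, w=8) cum 228
  y=10 (Elwood, w=125) cum 353
⇒ y* = 6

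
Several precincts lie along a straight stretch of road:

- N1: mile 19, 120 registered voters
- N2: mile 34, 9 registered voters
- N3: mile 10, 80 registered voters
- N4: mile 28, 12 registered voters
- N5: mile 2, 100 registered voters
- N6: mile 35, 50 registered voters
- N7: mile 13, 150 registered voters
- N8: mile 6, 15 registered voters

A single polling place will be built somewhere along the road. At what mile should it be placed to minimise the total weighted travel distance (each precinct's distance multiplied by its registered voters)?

For a sum of weighted absolute distances on a line, the optimum is the weighted median (not the mean). Total weight W = 536; half-weight = 268.
Sort by position and accumulate weight:
  mile 2 (N5, w=100) → cum 100
  mile 6 (N8, w=15) → cum 115
  mile 10 (N3, w=80) → cum 195
  mile 13 (N7, w=150) → cum 345  ≥ 268 → median here
  mile 19 (N1, w=120) → cum 465
  mile 28 (N4, w=12) → cum 477
  mile 34 (N2, w=9) → cum 486
  mile 35 (N6, w=50) → cum 536
Optimal location: mile 13.

x = 13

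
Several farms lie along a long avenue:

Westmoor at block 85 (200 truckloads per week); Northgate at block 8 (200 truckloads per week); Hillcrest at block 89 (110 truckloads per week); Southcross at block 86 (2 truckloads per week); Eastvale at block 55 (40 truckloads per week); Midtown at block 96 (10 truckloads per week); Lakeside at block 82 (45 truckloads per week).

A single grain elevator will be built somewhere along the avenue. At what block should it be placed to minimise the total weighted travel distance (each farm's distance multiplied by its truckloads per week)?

x = 85

For a sum of weighted absolute distances on a line, the optimum is the weighted median (not the mean). Total weight W = 607; half-weight = 303.5.
Sort by position and accumulate weight:
  block 8 (Northgate, w=200) → cum 200
  block 55 (Eastvale, w=40) → cum 240
  block 82 (Lakeside, w=45) → cum 285
  block 85 (Westmoor, w=200) → cum 485  ≥ 303.5 → median here
  block 86 (Southcross, w=2) → cum 487
  block 89 (Hillcrest, w=110) → cum 597
  block 96 (Midtown, w=10) → cum 607
Optimal location: block 85.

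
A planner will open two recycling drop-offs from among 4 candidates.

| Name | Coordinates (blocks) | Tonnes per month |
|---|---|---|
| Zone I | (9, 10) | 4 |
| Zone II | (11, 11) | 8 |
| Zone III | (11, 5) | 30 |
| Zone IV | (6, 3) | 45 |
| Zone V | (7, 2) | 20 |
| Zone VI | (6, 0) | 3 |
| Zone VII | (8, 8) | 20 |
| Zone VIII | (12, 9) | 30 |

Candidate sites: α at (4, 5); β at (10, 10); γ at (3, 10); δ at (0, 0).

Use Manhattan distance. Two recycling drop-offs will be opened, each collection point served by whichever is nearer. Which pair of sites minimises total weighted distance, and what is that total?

Evaluate every pair (each demand assigned to the nearer of the two):
  {α, β}: total = 691
  {β, δ}: total = 973
  {α, γ}: total = 1067
  {β, γ}: total = 1079
  {α, δ}: total = 1172
  {γ, δ}: total = 1529
Best pair: {α, β} with total 691.

{α, β}, total 691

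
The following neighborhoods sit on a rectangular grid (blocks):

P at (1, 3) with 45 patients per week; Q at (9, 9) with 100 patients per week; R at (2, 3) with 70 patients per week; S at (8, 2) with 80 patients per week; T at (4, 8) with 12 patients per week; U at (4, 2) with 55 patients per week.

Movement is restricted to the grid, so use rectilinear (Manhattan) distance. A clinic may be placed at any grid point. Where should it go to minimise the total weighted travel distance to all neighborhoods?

(4, 3)

Manhattan distance separates: Σwᵢ(|x−xᵢ|+|y−yᵢ|) = Σwᵢ|x−xᵢ| + Σwᵢ|y−yᵢ|, so x and y are optimised independently as 1-D weighted medians.
Total weight W = 362; half = 181.
x-coordinate, sorted with cumulative weight:
  x=1 (P, w=45) cum 45
  x=2 (R, w=70) cum 115
  x=4 (T, w=12) cum 127
  x=4 (U, w=55) cum 182  ← median
  x=8 (S, w=80) cum 262
  x=9 (Q, w=100) cum 362
⇒ x* = 4
y-coordinate, sorted with cumulative weight:
  y=2 (S, w=80) cum 80
  y=2 (U, w=55) cum 135
  y=3 (P, w=45) cum 180
  y=3 (R, w=70) cum 250  ← median
  y=8 (T, w=12) cum 262
  y=9 (Q, w=100) cum 362
⇒ y* = 3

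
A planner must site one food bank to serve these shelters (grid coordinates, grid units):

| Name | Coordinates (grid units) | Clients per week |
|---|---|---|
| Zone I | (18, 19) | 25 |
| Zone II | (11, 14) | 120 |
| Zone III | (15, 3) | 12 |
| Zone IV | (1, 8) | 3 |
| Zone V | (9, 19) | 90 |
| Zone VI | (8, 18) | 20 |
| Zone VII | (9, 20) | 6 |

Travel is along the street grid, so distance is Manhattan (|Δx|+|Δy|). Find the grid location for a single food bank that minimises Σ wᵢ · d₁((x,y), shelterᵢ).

Manhattan distance separates: Σwᵢ(|x−xᵢ|+|y−yᵢ|) = Σwᵢ|x−xᵢ| + Σwᵢ|y−yᵢ|, so x and y are optimised independently as 1-D weighted medians.
Total weight W = 276; half = 138.
x-coordinate, sorted with cumulative weight:
  x=1 (Zone IV, w=3) cum 3
  x=8 (Zone VI, w=20) cum 23
  x=9 (Zone V, w=90) cum 113
  x=9 (Zone VII, w=6) cum 119
  x=11 (Zone II, w=120) cum 239  ← median
  x=15 (Zone III, w=12) cum 251
  x=18 (Zone I, w=25) cum 276
⇒ x* = 11
y-coordinate, sorted with cumulative weight:
  y=3 (Zone III, w=12) cum 12
  y=8 (Zone IV, w=3) cum 15
  y=14 (Zone II, w=120) cum 135
  y=18 (Zone VI, w=20) cum 155  ← median
  y=19 (Zone I, w=25) cum 180
  y=19 (Zone V, w=90) cum 270
  y=20 (Zone VII, w=6) cum 276
⇒ y* = 18

(11, 18)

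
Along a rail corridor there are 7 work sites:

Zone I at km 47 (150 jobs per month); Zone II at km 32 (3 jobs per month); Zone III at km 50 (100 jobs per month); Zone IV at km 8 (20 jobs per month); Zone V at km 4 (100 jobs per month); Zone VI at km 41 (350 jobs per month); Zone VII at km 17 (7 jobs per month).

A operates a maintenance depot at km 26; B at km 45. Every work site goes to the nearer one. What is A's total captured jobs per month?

The indifferent point is the midpoint (26+45)/2 = 35.5; work sites left of it (closer to A at 26) go to A, those right go to B.
  Zone V at 4 (w=100) → A
  Zone IV at 8 (w=20) → A
  Zone VII at 17 (w=7) → A
  Zone II at 32 (w=3) → A
  Zone VI at 41 (w=350) → B
  Zone I at 47 (w=150) → B
  Zone III at 50 (w=100) → B
A captures 130; B captures 600.

130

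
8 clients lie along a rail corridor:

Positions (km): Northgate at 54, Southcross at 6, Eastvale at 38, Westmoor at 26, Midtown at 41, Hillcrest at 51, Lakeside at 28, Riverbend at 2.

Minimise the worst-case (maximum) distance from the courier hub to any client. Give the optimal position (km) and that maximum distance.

location 28, max distance 26

The 1-center on a line is the midpoint of the two extreme points: leftmost at 2, rightmost at 54.
Optimal location = (2 + 54)/2 = 28; maximum distance = (54 − 2)/2 = 26.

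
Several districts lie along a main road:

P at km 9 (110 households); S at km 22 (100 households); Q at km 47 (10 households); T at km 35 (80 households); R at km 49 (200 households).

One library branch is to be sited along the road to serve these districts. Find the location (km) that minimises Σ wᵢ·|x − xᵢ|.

x = 35

For a sum of weighted absolute distances on a line, the optimum is the weighted median (not the mean). Total weight W = 500; half-weight = 250.
Sort by position and accumulate weight:
  km 9 (P, w=110) → cum 110
  km 22 (S, w=100) → cum 210
  km 35 (T, w=80) → cum 290  ≥ 250 → median here
  km 47 (Q, w=10) → cum 300
  km 49 (R, w=200) → cum 500
Optimal location: km 35.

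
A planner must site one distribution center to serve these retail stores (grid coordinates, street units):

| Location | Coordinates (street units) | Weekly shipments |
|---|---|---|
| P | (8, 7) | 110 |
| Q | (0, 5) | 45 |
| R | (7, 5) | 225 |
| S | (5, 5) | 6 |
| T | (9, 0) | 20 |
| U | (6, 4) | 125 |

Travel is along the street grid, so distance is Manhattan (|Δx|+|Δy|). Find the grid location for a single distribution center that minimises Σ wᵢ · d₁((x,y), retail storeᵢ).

(7, 5)

Manhattan distance separates: Σwᵢ(|x−xᵢ|+|y−yᵢ|) = Σwᵢ|x−xᵢ| + Σwᵢ|y−yᵢ|, so x and y are optimised independently as 1-D weighted medians.
Total weight W = 531; half = 265.5.
x-coordinate, sorted with cumulative weight:
  x=0 (Q, w=45) cum 45
  x=5 (S, w=6) cum 51
  x=6 (U, w=125) cum 176
  x=7 (R, w=225) cum 401  ← median
  x=8 (P, w=110) cum 511
  x=9 (T, w=20) cum 531
⇒ x* = 7
y-coordinate, sorted with cumulative weight:
  y=0 (T, w=20) cum 20
  y=4 (U, w=125) cum 145
  y=5 (Q, w=45) cum 190
  y=5 (R, w=225) cum 415  ← median
  y=5 (S, w=6) cum 421
  y=7 (P, w=110) cum 531
⇒ y* = 5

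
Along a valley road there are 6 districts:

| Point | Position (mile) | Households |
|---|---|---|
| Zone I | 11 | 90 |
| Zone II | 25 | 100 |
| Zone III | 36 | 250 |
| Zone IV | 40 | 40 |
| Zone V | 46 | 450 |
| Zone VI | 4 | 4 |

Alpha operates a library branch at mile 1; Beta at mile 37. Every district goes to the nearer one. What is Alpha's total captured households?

The indifferent point is the midpoint (1+37)/2 = 19; districts left of it (closer to Alpha at 1) go to Alpha, those right go to Beta.
  Zone VI at 4 (w=4) → Alpha
  Zone I at 11 (w=90) → Alpha
  Zone II at 25 (w=100) → Beta
  Zone III at 36 (w=250) → Beta
  Zone IV at 40 (w=40) → Beta
  Zone V at 46 (w=450) → Beta
Alpha captures 94; Beta captures 840.

94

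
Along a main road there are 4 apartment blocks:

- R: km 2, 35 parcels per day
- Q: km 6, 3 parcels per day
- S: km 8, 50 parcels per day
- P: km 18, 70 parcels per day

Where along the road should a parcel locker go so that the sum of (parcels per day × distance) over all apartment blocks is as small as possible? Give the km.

For a sum of weighted absolute distances on a line, the optimum is the weighted median (not the mean). Total weight W = 158; half-weight = 79.
Sort by position and accumulate weight:
  km 2 (R, w=35) → cum 35
  km 6 (Q, w=3) → cum 38
  km 8 (S, w=50) → cum 88  ≥ 79 → median here
  km 18 (P, w=70) → cum 158
Optimal location: km 8.

x = 8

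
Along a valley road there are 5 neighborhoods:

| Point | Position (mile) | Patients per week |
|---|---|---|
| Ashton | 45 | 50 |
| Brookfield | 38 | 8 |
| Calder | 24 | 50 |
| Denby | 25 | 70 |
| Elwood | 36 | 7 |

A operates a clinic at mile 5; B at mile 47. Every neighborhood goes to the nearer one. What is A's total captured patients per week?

The indifferent point is the midpoint (5+47)/2 = 26; neighborhoods left of it (closer to A at 5) go to A, those right go to B.
  Calder at 24 (w=50) → A
  Denby at 25 (w=70) → A
  Elwood at 36 (w=7) → B
  Brookfield at 38 (w=8) → B
  Ashton at 45 (w=50) → B
A captures 120; B captures 65.

120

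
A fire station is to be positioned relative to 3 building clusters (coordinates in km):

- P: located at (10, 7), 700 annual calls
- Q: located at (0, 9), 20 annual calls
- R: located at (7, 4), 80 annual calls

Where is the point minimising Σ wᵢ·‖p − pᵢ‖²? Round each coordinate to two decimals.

(9.45, 6.75)

The minimiser of Σwᵢ‖p−pᵢ‖² is the weighted centroid p* = (Σwᵢpᵢ)/(Σwᵢ).
Σwᵢ = 800.
Σwᵢxᵢ = 700·10 + 20·0 + 80·7 = 7560.
Σwᵢyᵢ = 700·7 + 20·9 + 80·4 = 5400.
x* = 7560/800 = 9.45, y* = 5400/800 = 6.75.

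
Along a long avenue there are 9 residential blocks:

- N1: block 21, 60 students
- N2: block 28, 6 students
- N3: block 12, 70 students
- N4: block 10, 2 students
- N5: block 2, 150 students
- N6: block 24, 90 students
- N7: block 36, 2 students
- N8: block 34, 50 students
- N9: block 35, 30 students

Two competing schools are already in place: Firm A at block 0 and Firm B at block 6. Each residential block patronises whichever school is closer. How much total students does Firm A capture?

The indifferent point is the midpoint (0+6)/2 = 3; residential blocks left of it (closer to Firm A at 0) go to Firm A, those right go to Firm B.
  N5 at 2 (w=150) → Firm A
  N4 at 10 (w=2) → Firm B
  N3 at 12 (w=70) → Firm B
  N1 at 21 (w=60) → Firm B
  N6 at 24 (w=90) → Firm B
  N2 at 28 (w=6) → Firm B
  N8 at 34 (w=50) → Firm B
  N9 at 35 (w=30) → Firm B
  N7 at 36 (w=2) → Firm B
Firm A captures 150; Firm B captures 310.

150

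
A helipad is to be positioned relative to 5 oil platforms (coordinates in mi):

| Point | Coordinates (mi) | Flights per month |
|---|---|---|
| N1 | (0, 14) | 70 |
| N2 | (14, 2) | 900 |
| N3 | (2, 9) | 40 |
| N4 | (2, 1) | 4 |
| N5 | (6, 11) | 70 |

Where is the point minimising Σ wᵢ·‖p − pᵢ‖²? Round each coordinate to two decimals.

The minimiser of Σwᵢ‖p−pᵢ‖² is the weighted centroid p* = (Σwᵢpᵢ)/(Σwᵢ).
Σwᵢ = 1084.
Σwᵢxᵢ = 70·0 + 900·14 + 40·2 + 4·2 + 70·6 = 13108.
Σwᵢyᵢ = 70·14 + 900·2 + 40·9 + 4·1 + 70·11 = 3914.
x* = 13108/1084 = 12.09, y* = 3914/1084 = 3.61.

(12.09, 3.61)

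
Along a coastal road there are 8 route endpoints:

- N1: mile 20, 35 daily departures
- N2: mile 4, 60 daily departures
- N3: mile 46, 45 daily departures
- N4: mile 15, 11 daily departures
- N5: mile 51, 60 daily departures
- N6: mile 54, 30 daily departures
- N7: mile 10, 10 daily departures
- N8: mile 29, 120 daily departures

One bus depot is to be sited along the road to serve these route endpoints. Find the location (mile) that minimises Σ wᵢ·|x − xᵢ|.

x = 29

For a sum of weighted absolute distances on a line, the optimum is the weighted median (not the mean). Total weight W = 371; half-weight = 185.5.
Sort by position and accumulate weight:
  mile 4 (N2, w=60) → cum 60
  mile 10 (N7, w=10) → cum 70
  mile 15 (N4, w=11) → cum 81
  mile 20 (N1, w=35) → cum 116
  mile 29 (N8, w=120) → cum 236  ≥ 185.5 → median here
  mile 46 (N3, w=45) → cum 281
  mile 51 (N5, w=60) → cum 341
  mile 54 (N6, w=30) → cum 371
Optimal location: mile 29.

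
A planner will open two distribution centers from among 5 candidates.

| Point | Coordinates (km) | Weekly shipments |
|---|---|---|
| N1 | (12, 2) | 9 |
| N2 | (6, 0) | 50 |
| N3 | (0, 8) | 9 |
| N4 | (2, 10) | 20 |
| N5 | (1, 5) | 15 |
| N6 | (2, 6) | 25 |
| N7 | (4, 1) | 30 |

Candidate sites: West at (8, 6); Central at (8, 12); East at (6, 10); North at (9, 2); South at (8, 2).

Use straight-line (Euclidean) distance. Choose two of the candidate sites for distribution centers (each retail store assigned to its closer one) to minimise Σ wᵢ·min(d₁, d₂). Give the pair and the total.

{East, South}, total 685.5

Evaluate every pair (each demand assigned to the nearer of the two):
  {East, South}: total = 685.5
  {East, North}: total = 744.7
  {West, South}: total = 775.6
  {Central, South}: total = 802.6
  {West, North}: total = 834.8
  {North, South}: total = 876.6
  {Central, North}: total = 897.0
  {West, East}: total = 943.6
  {West, Central}: total = 1016.0
  {Central, East}: total = 1251.0
Best pair: {East, South} with total 685.5.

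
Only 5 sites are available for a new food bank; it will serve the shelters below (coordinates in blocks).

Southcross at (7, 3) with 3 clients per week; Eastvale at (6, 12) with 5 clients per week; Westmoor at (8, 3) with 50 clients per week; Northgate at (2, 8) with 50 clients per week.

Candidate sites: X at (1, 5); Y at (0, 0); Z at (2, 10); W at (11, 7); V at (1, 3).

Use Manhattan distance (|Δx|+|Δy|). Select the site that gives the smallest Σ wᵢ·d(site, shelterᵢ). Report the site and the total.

Total weighted distance at each candidate:
  X (1, 5): total = 734
  Y (0, 0): total = 1170
  Z (2, 10): total = 816
  W (11, 7): total = 924
  V (1, 3): total = 738
Minimum is at X with total 734 blocks.

X, total 734 blocks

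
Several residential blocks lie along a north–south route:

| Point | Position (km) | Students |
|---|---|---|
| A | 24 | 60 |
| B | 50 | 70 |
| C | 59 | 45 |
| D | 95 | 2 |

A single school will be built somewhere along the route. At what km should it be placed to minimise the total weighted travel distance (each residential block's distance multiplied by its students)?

For a sum of weighted absolute distances on a line, the optimum is the weighted median (not the mean). Total weight W = 177; half-weight = 88.5.
Sort by position and accumulate weight:
  km 24 (A, w=60) → cum 60
  km 50 (B, w=70) → cum 130  ≥ 88.5 → median here
  km 59 (C, w=45) → cum 175
  km 95 (D, w=2) → cum 177
Optimal location: km 50.

x = 50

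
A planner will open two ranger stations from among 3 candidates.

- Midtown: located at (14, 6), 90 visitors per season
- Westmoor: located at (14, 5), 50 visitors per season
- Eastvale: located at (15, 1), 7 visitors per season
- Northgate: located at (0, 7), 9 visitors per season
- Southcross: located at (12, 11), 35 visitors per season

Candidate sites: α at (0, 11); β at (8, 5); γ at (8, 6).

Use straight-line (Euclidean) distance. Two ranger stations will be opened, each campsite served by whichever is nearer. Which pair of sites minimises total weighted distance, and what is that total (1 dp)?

Evaluate every pair (each demand assigned to the nearer of the two):
  {α, γ}: total = 1164.5
  {α, β}: total = 1192.3
  {β, γ}: total = 1193.1
Best pair: {α, γ} with total 1164.5.

{α, γ}, total 1164.5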